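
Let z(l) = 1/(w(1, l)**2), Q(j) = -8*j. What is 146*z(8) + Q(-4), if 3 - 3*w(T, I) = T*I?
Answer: 2114/25 ≈ 84.560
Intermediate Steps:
w(T, I) = 1 - I*T/3 (w(T, I) = 1 - T*I/3 = 1 - I*T/3)
z(l) = (1 - l/3)**(-2) (z(l) = 1/((1 - 1/3*l*1)**2) = 1/((1 - l/3)**2) = (1 - l/3)**(-2))
146*z(8) + Q(-4) = 146*(9/(-3 + 8)**2) - 8*(-4) = 146*(9/5**2) + 32 = 146*(9*(1/25)) + 32 = 146*(9/25) + 32 = 1314/25 + 32 = 2114/25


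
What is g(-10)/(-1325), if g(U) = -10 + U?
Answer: 4/265 ≈ 0.015094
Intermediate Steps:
g(-10)/(-1325) = (-10 - 10)/(-1325) = -20*(-1/1325) = 4/265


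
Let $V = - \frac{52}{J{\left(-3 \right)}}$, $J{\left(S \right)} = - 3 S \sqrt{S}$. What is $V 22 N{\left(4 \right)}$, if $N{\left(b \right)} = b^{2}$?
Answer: $\frac{18304 i \sqrt{3}}{27} \approx 1174.2 i$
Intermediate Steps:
$J{\left(S \right)} = - 3 S^{\frac{3}{2}}$
$V = \frac{52 i \sqrt{3}}{27}$ ($V = - \frac{52}{\left(-3\right) \left(-3\right)^{\frac{3}{2}}} = - \frac{52}{\left(-3\right) \left(- 3 i \sqrt{3}\right)} = - \frac{52}{9 i \sqrt{3}} = - 52 \left(- \frac{i \sqrt{3}}{27}\right) = \frac{52 i \sqrt{3}}{27} \approx 3.3358 i$)
$V 22 N{\left(4 \right)} = \frac{52 i \sqrt{3}}{27} \cdot 22 \cdot 4^{2} = \frac{1144 i \sqrt{3}}{27} \cdot 16 = \frac{18304 i \sqrt{3}}{27}$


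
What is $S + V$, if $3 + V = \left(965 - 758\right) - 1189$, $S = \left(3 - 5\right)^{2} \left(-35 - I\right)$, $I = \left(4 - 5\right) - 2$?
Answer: $-1113$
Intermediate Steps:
$I = -3$ ($I = \left(4 - 5\right) - 2 = -1 - 2 = -3$)
$S = -128$ ($S = \left(3 - 5\right)^{2} \left(-35 - -3\right) = \left(-2\right)^{2} \left(-35 + 3\right) = 4 \left(-32\right) = -128$)
$V = -985$ ($V = -3 + \left(\left(965 - 758\right) - 1189\right) = -3 + \left(207 - 1189\right) = -3 - 982 = -985$)
$S + V = -128 - 985 = -1113$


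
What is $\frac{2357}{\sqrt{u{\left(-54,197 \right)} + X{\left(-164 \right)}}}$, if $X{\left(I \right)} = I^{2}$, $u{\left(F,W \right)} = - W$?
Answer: $\frac{2357 \sqrt{26699}}{26699} \approx 14.425$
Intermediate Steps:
$\frac{2357}{\sqrt{u{\left(-54,197 \right)} + X{\left(-164 \right)}}} = \frac{2357}{\sqrt{\left(-1\right) 197 + \left(-164\right)^{2}}} = \frac{2357}{\sqrt{-197 + 26896}} = \frac{2357}{\sqrt{26699}} = 2357 \frac{\sqrt{26699}}{26699} = \frac{2357 \sqrt{26699}}{26699}$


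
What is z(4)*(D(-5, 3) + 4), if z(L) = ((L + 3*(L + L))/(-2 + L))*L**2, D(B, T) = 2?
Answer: 1344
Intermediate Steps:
z(L) = 7*L**3/(-2 + L) (z(L) = ((L + 3*(2*L))/(-2 + L))*L**2 = ((L + 6*L)/(-2 + L))*L**2 = ((7*L)/(-2 + L))*L**2 = (7*L/(-2 + L))*L**2 = 7*L**3/(-2 + L))
z(4)*(D(-5, 3) + 4) = (7*4**3/(-2 + 4))*(2 + 4) = (7*64/2)*6 = (7*64*(1/2))*6 = 224*6 = 1344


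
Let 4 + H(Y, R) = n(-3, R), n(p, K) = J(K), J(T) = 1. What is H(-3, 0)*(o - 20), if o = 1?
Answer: 57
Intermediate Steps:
n(p, K) = 1
H(Y, R) = -3 (H(Y, R) = -4 + 1 = -3)
H(-3, 0)*(o - 20) = -3*(1 - 20) = -3*(-19) = 57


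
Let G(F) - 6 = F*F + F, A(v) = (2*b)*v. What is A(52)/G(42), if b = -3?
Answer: -26/151 ≈ -0.17219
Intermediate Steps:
A(v) = -6*v (A(v) = (2*(-3))*v = -6*v)
G(F) = 6 + F + F² (G(F) = 6 + (F*F + F) = 6 + (F² + F) = 6 + (F + F²) = 6 + F + F²)
A(52)/G(42) = (-6*52)/(6 + 42 + 42²) = -312/(6 + 42 + 1764) = -312/1812 = -312*1/1812 = -26/151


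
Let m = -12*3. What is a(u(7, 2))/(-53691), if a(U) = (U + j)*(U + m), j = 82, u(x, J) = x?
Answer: 2581/53691 ≈ 0.048071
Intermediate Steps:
m = -36
a(U) = (-36 + U)*(82 + U) (a(U) = (U + 82)*(U - 36) = (82 + U)*(-36 + U) = (-36 + U)*(82 + U))
a(u(7, 2))/(-53691) = (-2952 + 7**2 + 46*7)/(-53691) = (-2952 + 49 + 322)*(-1/53691) = -2581*(-1/53691) = 2581/53691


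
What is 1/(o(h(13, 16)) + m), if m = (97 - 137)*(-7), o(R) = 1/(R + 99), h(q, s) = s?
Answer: 115/32201 ≈ 0.0035713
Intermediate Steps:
o(R) = 1/(99 + R)
m = 280 (m = -40*(-7) = 280)
1/(o(h(13, 16)) + m) = 1/(1/(99 + 16) + 280) = 1/(1/115 + 280) = 1/(32201/115) = 115/32201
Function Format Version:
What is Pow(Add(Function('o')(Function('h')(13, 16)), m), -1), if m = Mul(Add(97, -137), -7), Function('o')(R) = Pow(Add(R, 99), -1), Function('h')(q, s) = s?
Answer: Rational(115, 32201) ≈ 0.0035713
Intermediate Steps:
Function('o')(R) = Pow(Add(99, R), -1)
m = 280 (m = Mul(-40, -7) = 280)
Pow(Add(Function('o')(Function('h')(13, 16)), m), -1) = Pow(Add(Pow(Add(99, 16), -1), 280), -1) = Pow(Add(Pow(115, -1), 280), -1) = Pow(Add(Rational(1, 115), 280), -1) = Pow(Rational(32201, 115), -1) = Rational(115, 32201)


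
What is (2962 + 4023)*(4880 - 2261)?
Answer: 18293715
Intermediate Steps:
(2962 + 4023)*(4880 - 2261) = 6985*2619 = 18293715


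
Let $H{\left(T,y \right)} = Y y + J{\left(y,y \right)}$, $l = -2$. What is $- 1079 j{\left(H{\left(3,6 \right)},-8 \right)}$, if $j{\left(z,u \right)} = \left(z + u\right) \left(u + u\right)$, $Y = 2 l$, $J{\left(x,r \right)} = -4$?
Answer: $-621504$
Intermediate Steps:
$Y = -4$ ($Y = 2 \left(-2\right) = -4$)
$H{\left(T,y \right)} = -4 - 4 y$ ($H{\left(T,y \right)} = - 4 y - 4 = -4 - 4 y$)
$j{\left(z,u \right)} = 2 u \left(u + z\right)$ ($j{\left(z,u \right)} = \left(u + z\right) 2 u = 2 u \left(u + z\right)$)
$- 1079 j{\left(H{\left(3,6 \right)},-8 \right)} = - 1079 \cdot 2 \left(-8\right) \left(-8 - 28\right) = - 1079 \cdot 2 \left(-8\right) \left(-36\right) = \left(-1079\right) 576 = -621504$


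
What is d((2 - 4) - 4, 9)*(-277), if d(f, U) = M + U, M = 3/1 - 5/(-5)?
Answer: -3601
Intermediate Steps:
M = 4 (M = 3*1 - 5*(-1/5) = 3 + 1 = 4)
d(f, U) = 4 + U
d((2 - 4) - 4, 9)*(-277) = (4 + 9)*(-277) = 13*(-277) = -3601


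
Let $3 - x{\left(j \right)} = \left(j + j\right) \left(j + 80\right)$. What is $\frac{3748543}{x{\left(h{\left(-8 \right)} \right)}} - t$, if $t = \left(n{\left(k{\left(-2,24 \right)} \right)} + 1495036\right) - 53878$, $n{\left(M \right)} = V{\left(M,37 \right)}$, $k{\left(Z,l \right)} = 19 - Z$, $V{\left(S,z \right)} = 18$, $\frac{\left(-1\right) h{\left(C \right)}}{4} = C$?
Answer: $- \frac{10329774583}{7165} \approx -1.4417 \cdot 10^{6}$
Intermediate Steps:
$h{\left(C \right)} = - 4 C$
$n{\left(M \right)} = 18$
$x{\left(j \right)} = 3 - 2 j \left(80 + j\right)$ ($x{\left(j \right)} = 3 - \left(j + j\right) \left(j + 80\right) = 3 - 2 j \left(80 + j\right)$)
$t = 1441176$ ($t = \left(18 + 1495036\right) - 53878 = 1495054 - 53878 = 1441176$)
$\frac{3748543}{x{\left(h{\left(-8 \right)} \right)}} - t = \frac{3748543}{3 - 160 \left(\left(-4\right) \left(-8\right)\right) - 2 \left(\left(-4\right) \left(-8\right)\right)^{2}} - 1441176 = \frac{3748543}{3 - 5120 - 2 \cdot 32^{2}} - 1441176 = \frac{3748543}{3 - 5120 - 2048} - 1441176 = \frac{3748543}{-7165} - 1441176 = 3748543 \left(- \frac{1}{7165}\right) - 1441176 = - \frac{3748543}{7165} - 1441176 = - \frac{10329774583}{7165}$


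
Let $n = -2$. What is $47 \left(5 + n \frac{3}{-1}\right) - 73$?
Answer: $444$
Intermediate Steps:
$47 \left(5 + n \frac{3}{-1}\right) - 73 = 47 \left(5 - 2 \frac{3}{-1}\right) - 73 = 47 \left(5 - 2 \cdot 3 \left(-1\right)\right) - 73 = 47 \left(5 - -6\right) - 73 = 47 \left(5 + 6\right) - 73 = 47 \cdot 11 - 73 = 517 - 73 = 444$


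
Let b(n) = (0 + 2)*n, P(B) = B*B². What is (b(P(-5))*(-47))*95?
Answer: 1116250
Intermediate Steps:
P(B) = B³
b(n) = 2*n
(b(P(-5))*(-47))*95 = ((2*(-5)³)*(-47))*95 = ((2*(-125))*(-47))*95 = -250*(-47)*95 = 11750*95 = 1116250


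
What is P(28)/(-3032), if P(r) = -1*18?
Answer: 9/1516 ≈ 0.0059367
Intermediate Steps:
P(r) = -18
P(28)/(-3032) = -18/(-3032) = -1/3032*(-18) = 9/1516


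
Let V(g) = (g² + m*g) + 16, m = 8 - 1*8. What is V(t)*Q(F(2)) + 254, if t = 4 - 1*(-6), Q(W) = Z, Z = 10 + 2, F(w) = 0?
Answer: 1646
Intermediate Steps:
m = 0 (m = 8 - 8 = 0)
Z = 12
Q(W) = 12
t = 10 (t = 4 + 6 = 10)
V(g) = 16 + g² (V(g) = (g² + 0*g) + 16 = (g² + 0) + 16 = g² + 16 = 16 + g²)
V(t)*Q(F(2)) + 254 = (16 + 10²)*12 + 254 = (16 + 100)*12 + 254 = 116*12 + 254 = 1392 + 254 = 1646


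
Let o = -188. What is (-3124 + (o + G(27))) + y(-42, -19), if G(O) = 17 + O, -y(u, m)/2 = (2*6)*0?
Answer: -3268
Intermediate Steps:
y(u, m) = 0 (y(u, m) = -2*2*6*0 = -24*0 = -2*0 = 0)
(-3124 + (o + G(27))) + y(-42, -19) = (-3124 + (-188 + (17 + 27))) + 0 = (-3124 + (-188 + 44)) + 0 = (-3124 - 144) + 0 = -3268 + 0 = -3268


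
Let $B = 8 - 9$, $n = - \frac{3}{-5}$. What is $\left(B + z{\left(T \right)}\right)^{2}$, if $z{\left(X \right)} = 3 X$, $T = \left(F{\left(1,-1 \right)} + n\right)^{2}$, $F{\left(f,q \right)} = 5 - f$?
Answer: $\frac{2439844}{625} \approx 3903.8$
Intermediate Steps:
$n = \frac{3}{5}$ ($n = \left(-3\right) \left(- \frac{1}{5}\right) = \frac{3}{5} \approx 0.6$)
$B = -1$ ($B = 8 - 9 = -1$)
$T = \frac{529}{25}$ ($T = \left(\left(5 - 1\right) + \frac{3}{5}\right)^{2} = \left(4 + \frac{3}{5}\right)^{2} = \left(\frac{23}{5}\right)^{2} = \frac{529}{25} \approx 21.16$)
$\left(B + z{\left(T \right)}\right)^{2} = \left(-1 + 3 \cdot \frac{529}{25}\right)^{2} = \left(-1 + \frac{1587}{25}\right)^{2} = \left(\frac{1562}{25}\right)^{2} = \frac{2439844}{625}$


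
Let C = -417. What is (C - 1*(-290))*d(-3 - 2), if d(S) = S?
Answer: 635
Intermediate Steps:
(C - 1*(-290))*d(-3 - 2) = (-417 - 1*(-290))*(-3 - 2) = (-417 + 290)*(-5) = -127*(-5) = 635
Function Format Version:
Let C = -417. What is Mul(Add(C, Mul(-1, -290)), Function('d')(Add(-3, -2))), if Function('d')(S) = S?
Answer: 635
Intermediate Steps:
Mul(Add(C, Mul(-1, -290)), Function('d')(Add(-3, -2))) = Mul(Add(-417, Mul(-1, -290)), Add(-3, -2)) = Mul(Add(-417, 290), -5) = Mul(-127, -5) = 635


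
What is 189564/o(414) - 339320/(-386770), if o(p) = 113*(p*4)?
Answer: 1140116177/603129138 ≈ 1.8903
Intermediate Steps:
o(p) = 452*p (o(p) = 113*(4*p) = 452*p)
189564/o(414) - 339320/(-386770) = 189564/((452*414)) - 339320/(-386770) = 189564/187128 - 339320*(-1/386770) = 189564*(1/187128) + 33932/38677 = 15797/15594 + 33932/38677 = 1140116177/603129138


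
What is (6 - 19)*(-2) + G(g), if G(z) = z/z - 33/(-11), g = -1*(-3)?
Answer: 30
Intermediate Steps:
g = 3
G(z) = 4 (G(z) = 1 - 33*(-1/11) = 1 + 3 = 4)
(6 - 19)*(-2) + G(g) = (6 - 19)*(-2) + 4 = -13*(-2) + 4 = 26 + 4 = 30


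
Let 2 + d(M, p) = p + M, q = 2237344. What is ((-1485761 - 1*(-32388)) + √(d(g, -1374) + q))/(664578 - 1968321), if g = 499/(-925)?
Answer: 1453373/1303743 - √76525986337/241192455 ≈ 1.1136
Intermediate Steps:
g = -499/925 (g = 499*(-1/925) = -499/925 ≈ -0.53946)
d(M, p) = -2 + M + p (d(M, p) = -2 + (p + M) = -2 + (M + p) = -2 + M + p)
((-1485761 - 1*(-32388)) + √(d(g, -1374) + q))/(664578 - 1968321) = ((-1485761 - 1*(-32388)) + √((-2 - 499/925 - 1374) + 2237344))/(664578 - 1968321) = ((-1485761 + 32388) + √(-1273299/925 + 2237344))/(-1303743) = (-1453373 + √(2068269901/925))*(-1/1303743) = (-1453373 + √76525986337/185)*(-1/1303743) = 1453373/1303743 - √76525986337/241192455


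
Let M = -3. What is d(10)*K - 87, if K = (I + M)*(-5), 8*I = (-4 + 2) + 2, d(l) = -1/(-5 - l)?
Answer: -86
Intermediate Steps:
I = 0 (I = ((-4 + 2) + 2)/8 = (-2 + 2)/8 = (⅛)*0 = 0)
K = 15 (K = (0 - 3)*(-5) = -3*(-5) = 15)
d(10)*K - 87 = 15/(5 + 10) - 87 = 15/15 - 87 = (1/15)*15 - 87 = 1 - 87 = -86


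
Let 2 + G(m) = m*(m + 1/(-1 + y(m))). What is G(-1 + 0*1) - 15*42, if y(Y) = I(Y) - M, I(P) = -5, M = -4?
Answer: -1261/2 ≈ -630.50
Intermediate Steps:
y(Y) = -1 (y(Y) = -5 - 1*(-4) = -5 + 4 = -1)
G(m) = -2 + m*(-½ + m) (G(m) = -2 + m*(m + 1/(-1 - 1)) = -2 + m*(m + 1/(-2)) = -2 + m*(m - ½) = -2 + m*(-½ + m))
G(-1 + 0*1) - 15*42 = (-2 + (-1 + 0*1)² - (-1 + 0*1)/2) - 15*42 = (-2 + (-1 + 0)² - (-1 + 0)/2) - 630 = (-2 + (-1)² - ½*(-1)) - 630 = (-2 + 1 + ½) - 630 = -½ - 630 = -1261/2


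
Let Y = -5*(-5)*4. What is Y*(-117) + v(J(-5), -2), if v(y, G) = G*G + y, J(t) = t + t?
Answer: -11706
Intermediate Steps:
J(t) = 2*t
Y = 100 (Y = 25*4 = 100)
v(y, G) = y + G**2 (v(y, G) = G**2 + y = y + G**2)
Y*(-117) + v(J(-5), -2) = 100*(-117) + (2*(-5) + (-2)**2) = -11700 + (-10 + 4) = -11700 - 6 = -11706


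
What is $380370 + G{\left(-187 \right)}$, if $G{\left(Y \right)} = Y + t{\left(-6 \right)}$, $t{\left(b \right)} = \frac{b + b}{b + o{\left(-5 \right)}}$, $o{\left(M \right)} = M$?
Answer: $\frac{4182025}{11} \approx 3.8018 \cdot 10^{5}$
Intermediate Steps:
$t{\left(b \right)} = \frac{2 b}{-5 + b}$ ($t{\left(b \right)} = \frac{b + b}{b - 5} = \frac{2 b}{-5 + b}$)
$G{\left(Y \right)} = \frac{12}{11} + Y$ ($G{\left(Y \right)} = Y + 2 \left(-6\right) \frac{1}{-5 - 6} = Y + 2 \left(-6\right) \frac{1}{-11} = Y + 2 \left(-6\right) \left(- \frac{1}{11}\right) = Y + \frac{12}{11} = \frac{12}{11} + Y$)
$380370 + G{\left(-187 \right)} = 380370 + \left(\frac{12}{11} - 187\right) = 380370 - \frac{2045}{11} = \frac{4182025}{11}$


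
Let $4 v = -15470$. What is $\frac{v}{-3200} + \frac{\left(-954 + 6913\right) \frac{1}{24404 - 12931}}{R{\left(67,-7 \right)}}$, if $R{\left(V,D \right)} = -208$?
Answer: $\frac{230256783}{190910720} \approx 1.2061$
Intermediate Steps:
$v = - \frac{7735}{2}$ ($v = \frac{1}{4} \left(-15470\right) = - \frac{7735}{2} \approx -3867.5$)
$\frac{v}{-3200} + \frac{\left(-954 + 6913\right) \frac{1}{24404 - 12931}}{R{\left(67,-7 \right)}} = - \frac{7735}{2 \left(-3200\right)} + \frac{\left(-954 + 6913\right) \frac{1}{24404 - 12931}}{-208} = \left(- \frac{7735}{2}\right) \left(- \frac{1}{3200}\right) + \frac{5959}{11473} \left(- \frac{1}{208}\right) = \frac{1547}{1280} + 5959 \cdot \frac{1}{11473} \left(- \frac{1}{208}\right) = \frac{1547}{1280} + \frac{5959}{11473} \left(- \frac{1}{208}\right) = \frac{1547}{1280} - \frac{5959}{2386384} = \frac{230256783}{190910720}$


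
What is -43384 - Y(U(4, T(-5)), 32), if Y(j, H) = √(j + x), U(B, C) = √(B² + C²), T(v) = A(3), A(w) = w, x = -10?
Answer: -43384 - I*√5 ≈ -43384.0 - 2.2361*I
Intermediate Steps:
T(v) = 3
Y(j, H) = √(-10 + j) (Y(j, H) = √(j - 10) = √(-10 + j))
-43384 - Y(U(4, T(-5)), 32) = -43384 - √(-10 + √(4² + 3²)) = -43384 - √(-10 + √(16 + 9)) = -43384 - √(-10 + √25) = -43384 - √(-10 + 5) = -43384 - √(-5) = -43384 - I*√5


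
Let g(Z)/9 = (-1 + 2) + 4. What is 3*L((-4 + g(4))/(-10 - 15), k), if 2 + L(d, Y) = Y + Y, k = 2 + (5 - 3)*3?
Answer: 42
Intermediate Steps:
g(Z) = 45 (g(Z) = 9*((-1 + 2) + 4) = 9*(1 + 4) = 9*5 = 45)
k = 8 (k = 2 + 2*3 = 2 + 6 = 8)
L(d, Y) = -2 + 2*Y (L(d, Y) = -2 + (Y + Y) = -2 + 2*Y)
3*L((-4 + g(4))/(-10 - 15), k) = 3*(-2 + 2*8) = 3*(-2 + 16) = 3*14 = 42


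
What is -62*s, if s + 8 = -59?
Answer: 4154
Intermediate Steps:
s = -67 (s = -8 - 59 = -67)
-62*s = -62*(-67) = 4154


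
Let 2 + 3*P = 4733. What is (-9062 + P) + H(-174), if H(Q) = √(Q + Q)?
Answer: -7485 + 2*I*√87 ≈ -7485.0 + 18.655*I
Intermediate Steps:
P = 1577 (P = -⅔ + (⅓)*4733 = -⅔ + 4733/3 = 1577)
H(Q) = √2*√Q (H(Q) = √(2*Q) = √2*√Q)
(-9062 + P) + H(-174) = (-9062 + 1577) + √2*√(-174) = -7485 + √2*(I*√174) = -7485 + 2*I*√87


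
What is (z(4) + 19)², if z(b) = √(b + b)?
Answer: 369 + 76*√2 ≈ 476.48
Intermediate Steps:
z(b) = √2*√b (z(b) = √(2*b) = √2*√b)
(z(4) + 19)² = (√2*√4 + 19)² = (√2*2 + 19)² = (2*√2 + 19)² = (19 + 2*√2)²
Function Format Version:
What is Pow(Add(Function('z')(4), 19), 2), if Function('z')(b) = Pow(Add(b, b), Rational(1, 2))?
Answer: Add(369, Mul(76, Pow(2, Rational(1, 2)))) ≈ 476.48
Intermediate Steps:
Function('z')(b) = Mul(Pow(2, Rational(1, 2)), Pow(b, Rational(1, 2))) (Function('z')(b) = Pow(Mul(2, b), Rational(1, 2)) = Mul(Pow(2, Rational(1, 2)), Pow(b, Rational(1, 2))))
Pow(Add(Function('z')(4), 19), 2) = Pow(Add(Mul(Pow(2, Rational(1, 2)), Pow(4, Rational(1, 2))), 19), 2) = Pow(Add(Mul(Pow(2, Rational(1, 2)), 2), 19), 2) = Pow(Add(Mul(2, Pow(2, Rational(1, 2))), 19), 2) = Pow(Add(19, Mul(2, Pow(2, Rational(1, 2)))), 2)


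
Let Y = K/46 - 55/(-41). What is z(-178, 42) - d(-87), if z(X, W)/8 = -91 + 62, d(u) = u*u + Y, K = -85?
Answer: -14711731/1886 ≈ -7800.5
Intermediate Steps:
Y = -955/1886 (Y = -85/46 - 55/(-41) = -85*1/46 - 55*(-1/41) = -85/46 + 55/41 = -955/1886 ≈ -0.50636)
d(u) = -955/1886 + u**2 (d(u) = u*u - 955/1886 = u**2 - 955/1886 = -955/1886 + u**2)
z(X, W) = -232 (z(X, W) = 8*(-91 + 62) = 8*(-29) = -232)
z(-178, 42) - d(-87) = -232 - (-955/1886 + (-87)**2) = -232 - (-955/1886 + 7569) = -232 - 1*14274179/1886 = -232 - 14274179/1886 = -14711731/1886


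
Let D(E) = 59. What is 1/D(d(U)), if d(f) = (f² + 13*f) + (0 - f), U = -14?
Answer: 1/59 ≈ 0.016949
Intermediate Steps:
d(f) = f² + 12*f (d(f) = (f² + 13*f) - f = f² + 12*f)
1/D(d(U)) = 1/59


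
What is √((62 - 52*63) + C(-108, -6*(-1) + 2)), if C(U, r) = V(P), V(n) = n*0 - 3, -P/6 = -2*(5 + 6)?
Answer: I*√3217 ≈ 56.719*I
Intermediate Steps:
P = 132 (P = -(-12)*(5 + 6) = -(-12)*11 = -6*(-22) = 132)
V(n) = -3 (V(n) = 0 - 3 = -3)
C(U, r) = -3
√((62 - 52*63) + C(-108, -6*(-1) + 2)) = √((62 - 52*63) - 3) = √((62 - 3276) - 3) = √(-3214 - 3) = √(-3217) = I*√3217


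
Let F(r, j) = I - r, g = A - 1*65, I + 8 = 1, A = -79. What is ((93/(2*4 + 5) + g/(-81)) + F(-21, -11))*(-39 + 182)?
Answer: 29513/9 ≈ 3279.2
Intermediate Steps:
I = -7 (I = -8 + 1 = -7)
g = -144 (g = -79 - 1*65 = -79 - 65 = -144)
F(r, j) = -7 - r
((93/(2*4 + 5) + g/(-81)) + F(-21, -11))*(-39 + 182) = ((93/(2*4 + 5) - 144/(-81)) + (-7 - 1*(-21)))*(-39 + 182) = ((93/(8 + 5) - 144*(-1/81)) + (-7 + 21))*143 = ((93/13 + 16/9) + 14)*143 = (1045/117 + 14)*143 = (2683/117)*143 = 29513/9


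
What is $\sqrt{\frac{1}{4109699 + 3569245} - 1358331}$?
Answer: $\frac{i \sqrt{556219385715021938}}{639912} \approx 1165.5 i$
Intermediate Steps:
$\sqrt{\frac{1}{4109699 + 3569245} - 1358331} = \sqrt{\frac{1}{7678944} - 1358331} = \sqrt{- \frac{10430547682463}{7678944}} = \frac{i \sqrt{556219385715021938}}{639912}$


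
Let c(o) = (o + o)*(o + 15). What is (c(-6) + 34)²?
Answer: 5476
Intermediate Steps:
c(o) = 2*o*(15 + o) (c(o) = (2*o)*(15 + o) = 2*o*(15 + o))
(c(-6) + 34)² = (2*(-6)*(15 - 6) + 34)² = (2*(-6)*9 + 34)² = (-108 + 34)² = (-74)² = 5476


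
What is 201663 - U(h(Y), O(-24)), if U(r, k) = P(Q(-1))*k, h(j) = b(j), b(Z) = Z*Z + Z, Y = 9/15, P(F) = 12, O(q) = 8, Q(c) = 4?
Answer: 201567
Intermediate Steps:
Y = ⅗ (Y = 9*(1/15) = ⅗ ≈ 0.60000)
b(Z) = Z + Z² (b(Z) = Z² + Z = Z + Z²)
h(j) = j*(1 + j)
U(r, k) = 12*k
201663 - U(h(Y), O(-24)) = 201663 - 12*8 = 201663 - 1*96 = 201663 - 96 = 201567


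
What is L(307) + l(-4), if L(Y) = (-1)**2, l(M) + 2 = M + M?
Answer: -9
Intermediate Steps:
l(M) = -2 + 2*M (l(M) = -2 + (M + M) = -2 + 2*M)
L(Y) = 1
L(307) + l(-4) = 1 + (-2 + 2*(-4)) = 1 + (-2 - 8) = 1 - 10 = -9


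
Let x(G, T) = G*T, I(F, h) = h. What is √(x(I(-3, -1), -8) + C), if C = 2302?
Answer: √2310 ≈ 48.062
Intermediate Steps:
√(x(I(-3, -1), -8) + C) = √(-1*(-8) + 2302) = √(8 + 2302) = √2310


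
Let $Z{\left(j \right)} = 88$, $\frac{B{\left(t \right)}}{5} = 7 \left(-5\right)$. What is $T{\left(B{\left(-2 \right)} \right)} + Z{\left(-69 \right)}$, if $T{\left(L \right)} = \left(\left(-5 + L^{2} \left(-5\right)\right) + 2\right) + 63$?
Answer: $-152977$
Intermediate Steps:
$B{\left(t \right)} = -175$ ($B{\left(t \right)} = 5 \cdot 7 \left(-5\right) = 5 \left(-35\right) = -175$)
$T{\left(L \right)} = 60 - 5 L^{2}$ ($T{\left(L \right)} = \left(\left(-5 - 5 L^{2}\right) + 2\right) + 63 = \left(-3 - 5 L^{2}\right) + 63 = 60 - 5 L^{2}$)
$T{\left(B{\left(-2 \right)} \right)} + Z{\left(-69 \right)} = \left(60 - 5 \left(-175\right)^{2}\right) + 88 = \left(60 - 153125\right) + 88 = -153065 + 88 = -152977$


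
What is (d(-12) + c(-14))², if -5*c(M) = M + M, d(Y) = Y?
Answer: 1024/25 ≈ 40.960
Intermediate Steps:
c(M) = -2*M/5 (c(M) = -(M + M)/5 = -2*M/5)
(d(-12) + c(-14))² = (-12 - ⅖*(-14))² = (-12 + 28/5)² = (-32/5)² = 1024/25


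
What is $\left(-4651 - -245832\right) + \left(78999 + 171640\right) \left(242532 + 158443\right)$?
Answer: $100500214206$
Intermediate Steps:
$\left(-4651 - -245832\right) + \left(78999 + 171640\right) \left(242532 + 158443\right) = \left(-4651 + 245832\right) + 250639 \cdot 400975 = 241181 + 100499973025 = 100500214206$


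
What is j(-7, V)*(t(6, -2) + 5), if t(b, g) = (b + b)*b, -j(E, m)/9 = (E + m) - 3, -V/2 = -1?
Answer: 5544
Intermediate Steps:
V = 2 (V = -2*(-1) = 2)
j(E, m) = 27 - 9*E - 9*m (j(E, m) = -9*((E + m) - 3) = -9*(-3 + E + m) = 27 - 9*E - 9*m)
t(b, g) = 2*b² (t(b, g) = (2*b)*b = 2*b²)
j(-7, V)*(t(6, -2) + 5) = (27 - 9*(-7) - 9*2)*(2*6² + 5) = (27 + 63 - 18)*(2*36 + 5) = 72*(72 + 5) = 72*77 = 5544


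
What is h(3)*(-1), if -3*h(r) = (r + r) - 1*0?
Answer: 2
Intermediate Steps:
h(r) = -2*r/3 (h(r) = -((r + r) - 1*0)/3 = -(2*r + 0)/3 = -2*r/3)
h(3)*(-1) = -⅔*3*(-1) = -2*(-1) = 2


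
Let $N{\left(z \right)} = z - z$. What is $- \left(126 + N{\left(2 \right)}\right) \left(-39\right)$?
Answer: $4914$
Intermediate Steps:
$N{\left(z \right)} = 0$
$- \left(126 + N{\left(2 \right)}\right) \left(-39\right) = - \left(126 + 0\right) \left(-39\right) = - 126 \left(-39\right) = \left(-1\right) \left(-4914\right) = 4914$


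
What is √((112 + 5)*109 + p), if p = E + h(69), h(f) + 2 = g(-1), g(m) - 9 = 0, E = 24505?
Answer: √37265 ≈ 193.04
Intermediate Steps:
g(m) = 9 (g(m) = 9 + 0 = 9)
h(f) = 7 (h(f) = -2 + 9 = 7)
p = 24512 (p = 24505 + 7 = 24512)
√((112 + 5)*109 + p) = √((112 + 5)*109 + 24512) = √(117*109 + 24512) = √(12753 + 24512) = √37265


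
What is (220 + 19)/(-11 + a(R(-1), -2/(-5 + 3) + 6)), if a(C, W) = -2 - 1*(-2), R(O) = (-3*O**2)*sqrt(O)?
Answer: -239/11 ≈ -21.727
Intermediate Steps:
R(O) = -3*O**(5/2)
a(C, W) = 0 (a(C, W) = -2 + 2 = 0)
(220 + 19)/(-11 + a(R(-1), -2/(-5 + 3) + 6)) = (220 + 19)/(-11 + 0) = 239/(-11) = 239*(-1/11) = -239/11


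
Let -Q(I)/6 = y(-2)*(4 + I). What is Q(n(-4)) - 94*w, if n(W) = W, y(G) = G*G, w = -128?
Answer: 12032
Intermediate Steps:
y(G) = G²
Q(I) = -96 - 24*I (Q(I) = -6*(-2)²*(4 + I) = -24*(4 + I) = -6*(16 + 4*I) = -96 - 24*I)
Q(n(-4)) - 94*w = (-96 - 24*(-4)) - 94*(-128) = (-96 + 96) + 12032 = 0 + 12032 = 12032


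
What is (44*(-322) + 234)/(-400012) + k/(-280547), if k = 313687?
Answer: -60784711173/56111083282 ≈ -1.0833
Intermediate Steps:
(44*(-322) + 234)/(-400012) + k/(-280547) = (44*(-322) + 234)/(-400012) + 313687/(-280547) = (-14168 + 234)*(-1/400012) + 313687*(-1/280547) = -13934*(-1/400012) - 313687/280547 = 6967/200006 - 313687/280547 = -60784711173/56111083282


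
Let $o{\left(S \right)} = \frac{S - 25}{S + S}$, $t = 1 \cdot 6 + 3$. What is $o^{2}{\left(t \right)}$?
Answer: $\frac{64}{81} \approx 0.79012$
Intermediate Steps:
$t = 9$ ($t = 6 + 3 = 9$)
$o{\left(S \right)} = \frac{-25 + S}{2 S}$
$o^{2}{\left(t \right)} = \left(\frac{-25 + 9}{2 \cdot 9}\right)^{2} = \left(\frac{1}{2} \cdot \frac{1}{9} \left(-16\right)\right)^{2} = \left(- \frac{8}{9}\right)^{2} = \frac{64}{81}$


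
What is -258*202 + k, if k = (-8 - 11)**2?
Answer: -51755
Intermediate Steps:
k = 361 (k = (-19)**2 = 361)
-258*202 + k = -258*202 + 361 = -52116 + 361 = -51755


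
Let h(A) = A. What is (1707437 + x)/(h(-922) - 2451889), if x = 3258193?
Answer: -4965630/2452811 ≈ -2.0245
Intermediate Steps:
(1707437 + x)/(h(-922) - 2451889) = (1707437 + 3258193)/(-922 - 2451889) = 4965630/(-2452811) = 4965630*(-1/2452811) = -4965630/2452811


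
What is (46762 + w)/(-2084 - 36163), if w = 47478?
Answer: -4960/2013 ≈ -2.4640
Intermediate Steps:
(46762 + w)/(-2084 - 36163) = (46762 + 47478)/(-2084 - 36163) = 94240/(-38247) = 94240*(-1/38247) = -4960/2013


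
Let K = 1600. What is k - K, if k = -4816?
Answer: -6416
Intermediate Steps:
k - K = -4816 - 1*1600 = -4816 - 1600 = -6416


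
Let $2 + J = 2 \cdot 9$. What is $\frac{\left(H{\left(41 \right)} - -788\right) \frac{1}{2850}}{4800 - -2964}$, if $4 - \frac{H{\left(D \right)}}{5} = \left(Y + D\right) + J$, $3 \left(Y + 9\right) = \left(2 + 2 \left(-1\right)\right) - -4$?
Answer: $\frac{421}{16595550} \approx 2.5368 \cdot 10^{-5}$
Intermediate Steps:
$J = 16$ ($J = -2 + 2 \cdot 9 = -2 + 18 = 16$)
$Y = - \frac{23}{3}$ ($Y = -9 + \frac{\left(2 + 2 \left(-1\right)\right) - -4}{3} = -9 + \frac{\left(2 - 2\right) + 4}{3} = -9 + \frac{0 + 4}{3} = -9 + \frac{1}{3} \cdot 4 = -9 + \frac{4}{3} = - \frac{23}{3} \approx -7.6667$)
$H{\left(D \right)} = - \frac{65}{3} - 5 D$ ($H{\left(D \right)} = 20 - 5 \left(\left(- \frac{23}{3} + D\right) + 16\right) = 20 - 5 \left(\frac{25}{3} + D\right) = 20 - \left(\frac{125}{3} + 5 D\right) = - \frac{65}{3} - 5 D$)
$\frac{\left(H{\left(41 \right)} - -788\right) \frac{1}{2850}}{4800 - -2964} = \frac{\left(\left(- \frac{65}{3} - 205\right) - -788\right) \frac{1}{2850}}{4800 - -2964} = \frac{\left(\left(- \frac{65}{3} - 205\right) + 788\right) \frac{1}{2850}}{4800 + 2964} = \frac{\left(- \frac{680}{3} + 788\right) \frac{1}{2850}}{7764} = \frac{1684}{3} \cdot \frac{1}{2850} \cdot \frac{1}{7764} = \frac{842}{4275} \cdot \frac{1}{7764} = \frac{421}{16595550}$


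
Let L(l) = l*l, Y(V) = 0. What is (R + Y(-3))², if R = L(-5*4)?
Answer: 160000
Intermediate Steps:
L(l) = l²
R = 400 (R = (-5*4)² = (-20)² = 400)
(R + Y(-3))² = (400 + 0)² = 400² = 160000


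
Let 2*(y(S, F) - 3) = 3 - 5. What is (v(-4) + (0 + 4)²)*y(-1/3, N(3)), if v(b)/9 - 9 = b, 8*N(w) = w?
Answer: 122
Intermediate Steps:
N(w) = w/8
y(S, F) = 2 (y(S, F) = 3 + (3 - 5)/2 = 3 + (½)*(-2) = 3 - 1 = 2)
v(b) = 81 + 9*b
(v(-4) + (0 + 4)²)*y(-1/3, N(3)) = ((81 + 9*(-4)) + (0 + 4)²)*2 = ((81 - 36) + 4²)*2 = (45 + 16)*2 = 61*2 = 122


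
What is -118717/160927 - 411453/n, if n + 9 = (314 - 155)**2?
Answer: -197191205/11586744 ≈ -17.019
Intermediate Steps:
n = 25272 (n = -9 + (314 - 155)**2 = -9 + 159**2 = -9 + 25281 = 25272)
-118717/160927 - 411453/n = -118717/160927 - 411453/25272 = -118717*1/160927 - 411453*1/25272 = -118717/160927 - 15239/936 = -197191205/11586744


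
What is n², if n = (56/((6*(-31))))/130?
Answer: 196/36542025 ≈ 5.3637e-6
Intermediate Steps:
n = -14/6045 (n = (56/(-186))*(1/130) = (56*(-1/186))*(1/130) = -28/93*1/130 = -14/6045 ≈ -0.0023160)
n² = (-14/6045)² = 196/36542025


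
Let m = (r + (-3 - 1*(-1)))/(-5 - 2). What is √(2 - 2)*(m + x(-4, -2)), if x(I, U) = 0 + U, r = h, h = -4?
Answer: 0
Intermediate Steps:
r = -4
x(I, U) = U
m = 6/7 (m = (-4 + (-3 - 1*(-1)))/(-5 - 2) = (-4 + (-3 + 1))/(-7) = (-4 - 2)*(-⅐) = -6*(-⅐) = 6/7 ≈ 0.85714)
√(2 - 2)*(m + x(-4, -2)) = √(2 - 2)*(6/7 - 2) = √0*(-8/7) = 0*(-8/7) = 0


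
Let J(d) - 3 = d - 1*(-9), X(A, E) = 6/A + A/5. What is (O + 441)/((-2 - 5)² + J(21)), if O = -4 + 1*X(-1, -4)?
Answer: 1077/205 ≈ 5.2537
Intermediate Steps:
X(A, E) = 6/A + A/5 (X(A, E) = 6/A + A*(⅕) = 6/A + A/5)
J(d) = 12 + d (J(d) = 3 + (d - 1*(-9)) = 3 + (d + 9) = 3 + (9 + d) = 12 + d)
O = -51/5 (O = -4 + 1*(6/(-1) + (⅕)*(-1)) = -4 + 1*(6*(-1) - ⅕) = -4 + 1*(-6 - ⅕) = -4 + 1*(-31/5) = -4 - 31/5 = -51/5 ≈ -10.200)
(O + 441)/((-2 - 5)² + J(21)) = (-51/5 + 441)/((-2 - 5)² + (12 + 21)) = 2154/(5*((-7)² + 33)) = 2154/(5*(49 + 33)) = (2154/5)/82 = (2154/5)*(1/82) = 1077/205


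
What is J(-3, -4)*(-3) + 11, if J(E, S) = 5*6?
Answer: -79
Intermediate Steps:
J(E, S) = 30
J(-3, -4)*(-3) + 11 = 30*(-3) + 11 = -90 + 11 = -79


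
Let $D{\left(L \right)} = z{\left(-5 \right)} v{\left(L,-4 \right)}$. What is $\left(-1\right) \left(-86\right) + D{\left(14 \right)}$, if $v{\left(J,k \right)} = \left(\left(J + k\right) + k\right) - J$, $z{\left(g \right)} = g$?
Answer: $126$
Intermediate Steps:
$v{\left(J,k \right)} = 2 k$ ($v{\left(J,k \right)} = \left(J + 2 k\right) - J = 2 k$)
$D{\left(L \right)} = 40$ ($D{\left(L \right)} = - 5 \cdot 2 \left(-4\right) = \left(-5\right) \left(-8\right) = 40$)
$\left(-1\right) \left(-86\right) + D{\left(14 \right)} = \left(-1\right) \left(-86\right) + 40 = 86 + 40 = 126$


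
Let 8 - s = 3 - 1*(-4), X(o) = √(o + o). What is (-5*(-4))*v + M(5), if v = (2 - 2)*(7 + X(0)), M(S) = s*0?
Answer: 0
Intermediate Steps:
X(o) = √2*√o (X(o) = √(2*o) = √2*√o)
s = 1 (s = 8 - (3 - 1*(-4)) = 8 - (3 + 4) = 8 - 1*7 = 8 - 7 = 1)
M(S) = 0 (M(S) = 1*0 = 0)
v = 0 (v = (2 - 2)*(7 + √2*√0) = 0*(7 + √2*0) = 0*(7 + 0) = 0*7 = 0)
(-5*(-4))*v + M(5) = -5*(-4)*0 + 0 = 20*0 + 0 = 0 + 0 = 0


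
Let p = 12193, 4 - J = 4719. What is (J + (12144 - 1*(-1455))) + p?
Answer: 21077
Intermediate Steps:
J = -4715 (J = 4 - 1*4719 = 4 - 4719 = -4715)
(J + (12144 - 1*(-1455))) + p = (-4715 + (12144 - 1*(-1455))) + 12193 = (-4715 + (12144 + 1455)) + 12193 = (-4715 + 13599) + 12193 = 8884 + 12193 = 21077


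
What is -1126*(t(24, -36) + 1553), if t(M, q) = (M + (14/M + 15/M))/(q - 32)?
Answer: -1426580633/816 ≈ -1.7483e+6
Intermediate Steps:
t(M, q) = (M + 29/M)/(-32 + q)
-1126*(t(24, -36) + 1553) = -1126*((29 + 24²)/(24*(-32 - 36)) + 1553) = -1126*((1/24)*(29 + 576)/(-68) + 1553) = -1126*((1/24)*(-1/68)*605 + 1553) = -1126*(-605/1632 + 1553) = -1126*2533891/1632 = -1426580633/816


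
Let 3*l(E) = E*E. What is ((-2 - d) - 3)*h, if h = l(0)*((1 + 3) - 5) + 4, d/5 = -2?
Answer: 20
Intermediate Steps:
d = -10 (d = 5*(-2) = -10)
l(E) = E²/3 (l(E) = (E*E)/3 = E²/3)
h = 4 (h = ((⅓)*0²)*((1 + 3) - 5) + 4 = ((⅓)*0)*(4 - 5) + 4 = 0*(-1) + 4 = 0 + 4 = 4)
((-2 - d) - 3)*h = ((-2 - 1*(-10)) - 3)*4 = ((-2 + 10) - 3)*4 = (8 - 3)*4 = 5*4 = 20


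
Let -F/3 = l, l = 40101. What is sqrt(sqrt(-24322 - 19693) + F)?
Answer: sqrt(-120303 + I*sqrt(44015)) ≈ 0.302 + 346.85*I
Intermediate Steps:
F = -120303 (F = -3*40101 = -120303)
sqrt(sqrt(-24322 - 19693) + F) = sqrt(sqrt(-24322 - 19693) - 120303) = sqrt(sqrt(-44015) - 120303) = sqrt(I*sqrt(44015) - 120303) = sqrt(-120303 + I*sqrt(44015))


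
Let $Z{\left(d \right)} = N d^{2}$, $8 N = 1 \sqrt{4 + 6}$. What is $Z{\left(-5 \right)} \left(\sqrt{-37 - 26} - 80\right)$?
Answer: $- 250 \sqrt{10} + \frac{75 i \sqrt{70}}{8} \approx -790.57 + 78.437 i$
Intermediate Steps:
$N = \frac{\sqrt{10}}{8}$ ($N = \frac{1 \sqrt{4 + 6}}{8} = \frac{1 \sqrt{10}}{8} = \frac{\sqrt{10}}{8} \approx 0.39528$)
$Z{\left(d \right)} = \frac{\sqrt{10} d^{2}}{8}$ ($Z{\left(d \right)} = \frac{\sqrt{10}}{8} d^{2} = \frac{\sqrt{10} d^{2}}{8}$)
$Z{\left(-5 \right)} \left(\sqrt{-37 - 26} - 80\right) = \frac{\sqrt{10} \left(-5\right)^{2}}{8} \left(\sqrt{-37 - 26} - 80\right) = \frac{1}{8} \sqrt{10} \cdot 25 \left(\sqrt{-63} - 80\right) = \frac{25 \sqrt{10}}{8} \left(3 i \sqrt{7} - 80\right) = \frac{25 \sqrt{10}}{8} \left(-80 + 3 i \sqrt{7}\right) = \frac{25 \sqrt{10} \left(-80 + 3 i \sqrt{7}\right)}{8}$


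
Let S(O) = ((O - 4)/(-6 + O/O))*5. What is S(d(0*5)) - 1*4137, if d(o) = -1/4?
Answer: -16531/4 ≈ -4132.8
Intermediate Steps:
d(o) = -1/4 (d(o) = -1*1/4 = -1/4)
S(O) = 4 - O (S(O) = ((-4 + O)/(-6 + 1))*5 = ((-4 + O)/(-5))*5 = ((-4 + O)*(-1/5))*5 = (4/5 - O/5)*5 = 4 - O)
S(d(0*5)) - 1*4137 = (4 - 1*(-1/4)) - 1*4137 = (4 + 1/4) - 4137 = 17/4 - 4137 = -16531/4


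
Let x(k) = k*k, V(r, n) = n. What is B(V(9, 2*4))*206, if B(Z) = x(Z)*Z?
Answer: 105472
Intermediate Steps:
x(k) = k²
B(Z) = Z³ (B(Z) = Z²*Z = Z³)
B(V(9, 2*4))*206 = (2*4)³*206 = 8³*206 = 512*206 = 105472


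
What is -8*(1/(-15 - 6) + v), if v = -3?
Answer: 512/21 ≈ 24.381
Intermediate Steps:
-8*(1/(-15 - 6) + v) = -8*(1/(-15 - 6) - 3) = -8*(1/(-21) - 3) = -8*(-1/21 - 3) = -8*(-64/21) = 512/21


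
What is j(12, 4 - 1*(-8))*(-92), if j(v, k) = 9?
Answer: -828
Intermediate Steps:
j(12, 4 - 1*(-8))*(-92) = 9*(-92) = -828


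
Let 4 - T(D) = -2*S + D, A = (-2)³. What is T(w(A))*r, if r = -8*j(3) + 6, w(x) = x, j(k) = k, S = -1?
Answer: -180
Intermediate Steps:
A = -8
r = -18 (r = -8*3 + 6 = -24 + 6 = -18)
T(D) = 2 - D (T(D) = 4 - (-2*(-1) + D) = 4 - (2 + D) = 4 + (-2 - D) = 2 - D)
T(w(A))*r = (2 - 1*(-8))*(-18) = (2 + 8)*(-18) = 10*(-18) = -180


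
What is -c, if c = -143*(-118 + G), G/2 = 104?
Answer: 12870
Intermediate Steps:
G = 208 (G = 2*104 = 208)
c = -12870 (c = -143*(-118 + 208) = -143*90 = -12870)
-c = -1*(-12870) = 12870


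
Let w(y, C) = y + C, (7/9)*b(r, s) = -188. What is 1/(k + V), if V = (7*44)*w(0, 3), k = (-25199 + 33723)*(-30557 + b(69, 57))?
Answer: -7/1837691216 ≈ -3.8091e-9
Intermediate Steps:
b(r, s) = -1692/7 (b(r, s) = (9/7)*(-188) = -1692/7)
k = -1837697684/7 (k = (-25199 + 33723)*(-30557 - 1692/7) = 8524*(-215591/7) = -1837697684/7 ≈ -2.6253e+8)
w(y, C) = C + y
V = 924 (V = (7*44)*(3 + 0) = 308*3 = 924)
1/(k + V) = 1/(-1837697684/7 + 924) = 1/(-1837691216/7) = -7/1837691216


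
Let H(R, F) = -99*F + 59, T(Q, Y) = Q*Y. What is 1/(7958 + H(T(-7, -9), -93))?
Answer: 1/17224 ≈ 5.8059e-5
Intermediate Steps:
H(R, F) = 59 - 99*F
1/(7958 + H(T(-7, -9), -93)) = 1/(7958 + (59 - 99*(-93))) = 1/(7958 + (59 + 9207)) = 1/(7958 + 9266) = 1/17224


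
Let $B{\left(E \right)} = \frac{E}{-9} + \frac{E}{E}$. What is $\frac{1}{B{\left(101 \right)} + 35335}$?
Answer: $\frac{9}{317923} \approx 2.8309 \cdot 10^{-5}$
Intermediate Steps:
$B{\left(E \right)} = 1 - \frac{E}{9}$ ($B{\left(E \right)} = E \left(- \frac{1}{9}\right) + 1 = - \frac{E}{9} + 1 = 1 - \frac{E}{9}$)
$\frac{1}{B{\left(101 \right)} + 35335} = \frac{1}{\left(1 - \frac{101}{9}\right) + 35335} = \frac{1}{- \frac{92}{9} + 35335} = \frac{1}{\frac{317923}{9}} = \frac{9}{317923}$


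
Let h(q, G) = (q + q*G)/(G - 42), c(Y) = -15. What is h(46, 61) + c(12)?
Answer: 2567/19 ≈ 135.11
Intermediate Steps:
h(q, G) = (q + G*q)/(-42 + G)
h(46, 61) + c(12) = 46*(1 + 61)/(-42 + 61) - 15 = 46*62/19 - 15 = 46*(1/19)*62 - 15 = 2852/19 - 15 = 2567/19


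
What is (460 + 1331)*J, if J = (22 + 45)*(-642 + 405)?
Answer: -28439289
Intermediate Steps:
J = -15879 (J = 67*(-237) = -15879)
(460 + 1331)*J = (460 + 1331)*(-15879) = 1791*(-15879) = -28439289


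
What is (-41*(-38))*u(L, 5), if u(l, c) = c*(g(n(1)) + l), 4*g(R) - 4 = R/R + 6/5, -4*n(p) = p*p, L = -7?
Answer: -84911/2 ≈ -42456.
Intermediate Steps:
n(p) = -p**2/4 (n(p) = -p*p/4 = -p**2/4)
g(R) = 31/20 (g(R) = 1 + (R/R + 6/5)/4 = 1 + (1 + 6*(1/5))/4 = 1 + (1 + 6/5)/4 = 1 + (1/4)*(11/5) = 1 + 11/20 = 31/20)
u(l, c) = c*(31/20 + l)
(-41*(-38))*u(L, 5) = (-41*(-38))*((1/20)*5*(31 + 20*(-7))) = 1558*((1/20)*5*(31 - 140)) = 1558*((1/20)*5*(-109)) = 1558*(-109/4) = -84911/2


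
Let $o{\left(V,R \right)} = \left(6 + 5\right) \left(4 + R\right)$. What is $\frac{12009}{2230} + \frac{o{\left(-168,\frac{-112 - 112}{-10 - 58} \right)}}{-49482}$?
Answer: $\frac{5049428513}{937931310} \approx 5.3836$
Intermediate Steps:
$o{\left(V,R \right)} = 44 + 11 R$ ($o{\left(V,R \right)} = 11 \left(4 + R\right) = 44 + 11 R$)
$\frac{12009}{2230} + \frac{o{\left(-168,\frac{-112 - 112}{-10 - 58} \right)}}{-49482} = \frac{12009}{2230} + \frac{44 + 11 \frac{-112 - 112}{-10 - 58}}{-49482} = 12009 \cdot \frac{1}{2230} + \left(44 + 11 \left(- \frac{224}{-68}\right)\right) \left(- \frac{1}{49482}\right) = \frac{12009}{2230} + \left(44 + 11 \left(\left(-224\right) \left(- \frac{1}{68}\right)\right)\right) \left(- \frac{1}{49482}\right) = \frac{12009}{2230} + \left(44 + 11 \cdot \frac{56}{17}\right) \left(- \frac{1}{49482}\right) = \frac{12009}{2230} + \left(44 + \frac{616}{17}\right) \left(- \frac{1}{49482}\right) = \frac{12009}{2230} + \frac{1364}{17} \left(- \frac{1}{49482}\right) = \frac{12009}{2230} - \frac{682}{420597} = \frac{5049428513}{937931310}$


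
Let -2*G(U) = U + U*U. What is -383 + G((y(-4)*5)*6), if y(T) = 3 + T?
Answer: -818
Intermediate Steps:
G(U) = -U/2 - U²/2 (G(U) = -(U + U*U)/2 = -(U + U²)/2 = -U/2 - U²/2)
-383 + G((y(-4)*5)*6) = -383 - ((3 - 4)*5)*6*(1 + ((3 - 4)*5)*6)/2 = -383 - -1*5*6*(1 - 1*5*6)/2 = -383 - (-5*6)*(1 - 5*6)/2 = -383 - ½*(-30)*(1 - 30) = -383 - ½*(-30)*(-29) = -383 - 435 = -818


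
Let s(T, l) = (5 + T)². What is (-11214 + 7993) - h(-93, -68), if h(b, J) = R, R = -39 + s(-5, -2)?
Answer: -3182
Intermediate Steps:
R = -39 (R = -39 + (5 - 5)² = -39 + 0² = -39 + 0 = -39)
h(b, J) = -39
(-11214 + 7993) - h(-93, -68) = (-11214 + 7993) - 1*(-39) = -3221 + 39 = -3182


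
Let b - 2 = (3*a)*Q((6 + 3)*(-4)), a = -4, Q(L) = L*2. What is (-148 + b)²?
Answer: 515524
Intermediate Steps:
Q(L) = 2*L
b = 866 (b = 2 + (3*(-4))*(2*((6 + 3)*(-4))) = 2 - 24*9*(-4) = 2 - 24*(-36) = 2 - 12*(-72) = 2 + 864 = 866)
(-148 + b)² = (-148 + 866)² = 718² = 515524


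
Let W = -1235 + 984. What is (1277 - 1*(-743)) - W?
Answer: 2271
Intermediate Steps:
W = -251
(1277 - 1*(-743)) - W = (1277 - 1*(-743)) - 1*(-251) = (1277 + 743) + 251 = 2020 + 251 = 2271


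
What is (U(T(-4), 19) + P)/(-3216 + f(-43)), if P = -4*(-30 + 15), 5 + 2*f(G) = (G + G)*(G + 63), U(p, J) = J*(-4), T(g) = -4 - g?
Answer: 32/8157 ≈ 0.0039230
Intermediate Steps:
U(p, J) = -4*J
f(G) = -5/2 + G*(63 + G) (f(G) = -5/2 + ((G + G)*(G + 63))/2 = -5/2 + ((2*G)*(63 + G))/2 = -5/2 + (2*G*(63 + G))/2 = -5/2 + G*(63 + G))
P = 60 (P = -4*(-15) = 60)
(U(T(-4), 19) + P)/(-3216 + f(-43)) = (-4*19 + 60)/(-3216 + (-5/2 + (-43)² + 63*(-43))) = (-76 + 60)/(-3216 + (-5/2 + 1849 - 2709)) = -16/(-3216 - 1725/2) = -16/(-8157/2) = -16*(-2/8157) = 32/8157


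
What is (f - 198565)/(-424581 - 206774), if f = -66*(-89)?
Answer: 192691/631355 ≈ 0.30520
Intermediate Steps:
f = 5874
(f - 198565)/(-424581 - 206774) = (5874 - 198565)/(-424581 - 206774) = -192691/(-631355) = -192691*(-1/631355) = 192691/631355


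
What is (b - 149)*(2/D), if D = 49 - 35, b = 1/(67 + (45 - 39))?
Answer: -10876/511 ≈ -21.284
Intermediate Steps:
b = 1/73 (b = 1/(67 + 6) = 1/73 ≈ 0.013699)
D = 14
(b - 149)*(2/D) = (1/73 - 149)*(2/14) = -21752/(73*14) = -10876/73*⅐ = -10876/511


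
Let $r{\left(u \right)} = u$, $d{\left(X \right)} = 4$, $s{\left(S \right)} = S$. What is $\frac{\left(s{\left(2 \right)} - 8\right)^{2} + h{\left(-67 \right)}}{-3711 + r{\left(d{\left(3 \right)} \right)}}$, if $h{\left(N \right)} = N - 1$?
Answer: $\frac{32}{3707} \approx 0.0086323$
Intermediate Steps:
$h{\left(N \right)} = -1 + N$ ($h{\left(N \right)} = N - 1 = -1 + N$)
$\frac{\left(s{\left(2 \right)} - 8\right)^{2} + h{\left(-67 \right)}}{-3711 + r{\left(d{\left(3 \right)} \right)}} = \frac{\left(2 - 8\right)^{2} - 68}{-3711 + 4} = \frac{\left(-6\right)^{2} - 68}{-3707} = \left(36 - 68\right) \left(- \frac{1}{3707}\right) = \left(-32\right) \left(- \frac{1}{3707}\right) = \frac{32}{3707}$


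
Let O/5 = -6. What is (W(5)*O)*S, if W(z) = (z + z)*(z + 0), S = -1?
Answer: 1500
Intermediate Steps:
O = -30 (O = 5*(-6) = -30)
W(z) = 2*z² (W(z) = (2*z)*z = 2*z²)
(W(5)*O)*S = ((2*5²)*(-30))*(-1) = ((2*25)*(-30))*(-1) = (50*(-30))*(-1) = -1500*(-1) = 1500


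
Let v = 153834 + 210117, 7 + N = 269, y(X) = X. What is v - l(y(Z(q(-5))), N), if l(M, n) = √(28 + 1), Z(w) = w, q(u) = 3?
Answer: 363951 - √29 ≈ 3.6395e+5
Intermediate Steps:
N = 262 (N = -7 + 269 = 262)
l(M, n) = √29
v = 363951
v - l(y(Z(q(-5))), N) = 363951 - √29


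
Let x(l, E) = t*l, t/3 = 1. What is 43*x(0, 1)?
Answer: 0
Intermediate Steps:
t = 3 (t = 3*1 = 3)
x(l, E) = 3*l
43*x(0, 1) = 43*(3*0) = 43*0 = 0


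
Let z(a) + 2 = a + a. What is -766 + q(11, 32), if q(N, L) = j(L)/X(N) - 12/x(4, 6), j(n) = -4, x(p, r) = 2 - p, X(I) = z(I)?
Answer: -3801/5 ≈ -760.20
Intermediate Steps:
z(a) = -2 + 2*a (z(a) = -2 + (a + a) = -2 + 2*a)
X(I) = -2 + 2*I
q(N, L) = 6 - 4/(-2 + 2*N) (q(N, L) = -4/(-2 + 2*N) - 12/(2 - 1*4) = -4/(-2 + 2*N) - 12/(2 - 4) = -4/(-2 + 2*N) - 12/(-2) = -4/(-2 + 2*N) - 12*(-½) = -4/(-2 + 2*N) + 6 = 6 - 4/(-2 + 2*N))
-766 + q(11, 32) = -766 + 2*(-4 + 3*11)/(-1 + 11) = -766 + 2*(-4 + 33)/10 = -766 + 2*(⅒)*29 = -766 + 29/5 = -3801/5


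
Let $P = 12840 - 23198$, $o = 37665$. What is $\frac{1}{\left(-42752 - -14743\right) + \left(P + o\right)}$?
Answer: $- \frac{1}{702} \approx -0.0014245$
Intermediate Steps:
$P = -10358$
$\frac{1}{\left(-42752 - -14743\right) + \left(P + o\right)} = \frac{1}{\left(-42752 - -14743\right) + \left(-10358 + 37665\right)} = \frac{1}{\left(-42752 + 14743\right) + 27307} = \frac{1}{-28009 + 27307} = \frac{1}{-702} = - \frac{1}{702}$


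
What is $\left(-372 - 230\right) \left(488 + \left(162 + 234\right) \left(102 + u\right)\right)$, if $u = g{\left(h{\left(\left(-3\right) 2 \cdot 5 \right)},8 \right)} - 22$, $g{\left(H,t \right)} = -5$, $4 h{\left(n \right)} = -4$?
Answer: $-18173176$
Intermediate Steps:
$h{\left(n \right)} = -1$ ($h{\left(n \right)} = \frac{1}{4} \left(-4\right) = -1$)
$u = -27$ ($u = -5 - 22 = -27$)
$\left(-372 - 230\right) \left(488 + \left(162 + 234\right) \left(102 + u\right)\right) = \left(-372 - 230\right) \left(488 + \left(162 + 234\right) \left(102 - 27\right)\right) = - 602 \left(488 + 396 \cdot 75\right) = - 602 \left(488 + 29700\right) = \left(-602\right) 30188 = -18173176$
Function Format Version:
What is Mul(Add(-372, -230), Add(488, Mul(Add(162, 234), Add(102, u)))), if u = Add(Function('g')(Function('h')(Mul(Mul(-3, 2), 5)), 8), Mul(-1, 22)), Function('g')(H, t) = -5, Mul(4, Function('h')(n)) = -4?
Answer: -18173176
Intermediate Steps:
Function('h')(n) = -1 (Function('h')(n) = Mul(Rational(1, 4), -4) = -1)
u = -27 (u = Add(-5, Mul(-1, 22)) = Add(-5, -22) = -27)
Mul(Add(-372, -230), Add(488, Mul(Add(162, 234), Add(102, u)))) = Mul(Add(-372, -230), Add(488, Mul(Add(162, 234), Add(102, -27)))) = Mul(-602, Add(488, Mul(396, 75))) = Mul(-602, Add(488, 29700)) = Mul(-602, 30188) = -18173176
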